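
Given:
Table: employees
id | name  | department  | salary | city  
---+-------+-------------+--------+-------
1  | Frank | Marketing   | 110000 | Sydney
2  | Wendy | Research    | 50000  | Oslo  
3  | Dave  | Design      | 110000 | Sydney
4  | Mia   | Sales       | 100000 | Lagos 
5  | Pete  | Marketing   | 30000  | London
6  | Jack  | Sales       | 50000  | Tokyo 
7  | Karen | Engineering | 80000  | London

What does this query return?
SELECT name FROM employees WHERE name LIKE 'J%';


LIKE 'J%' matches names starting with 'J'
Matching: 1

1 rows:
Jack


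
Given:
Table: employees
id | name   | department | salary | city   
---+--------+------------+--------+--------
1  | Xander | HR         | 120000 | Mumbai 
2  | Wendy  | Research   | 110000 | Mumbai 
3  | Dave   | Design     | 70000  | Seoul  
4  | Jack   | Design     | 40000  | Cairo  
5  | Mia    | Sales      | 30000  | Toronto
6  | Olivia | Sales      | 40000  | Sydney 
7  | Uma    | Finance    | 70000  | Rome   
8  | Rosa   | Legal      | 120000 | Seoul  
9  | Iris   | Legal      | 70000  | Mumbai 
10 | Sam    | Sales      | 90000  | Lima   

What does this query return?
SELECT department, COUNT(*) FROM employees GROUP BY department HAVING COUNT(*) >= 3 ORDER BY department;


Groups with count >= 3:
  Sales: 3 -> PASS
  Design: 2 -> filtered out
  Finance: 1 -> filtered out
  HR: 1 -> filtered out
  Legal: 2 -> filtered out
  Research: 1 -> filtered out


1 groups:
Sales, 3


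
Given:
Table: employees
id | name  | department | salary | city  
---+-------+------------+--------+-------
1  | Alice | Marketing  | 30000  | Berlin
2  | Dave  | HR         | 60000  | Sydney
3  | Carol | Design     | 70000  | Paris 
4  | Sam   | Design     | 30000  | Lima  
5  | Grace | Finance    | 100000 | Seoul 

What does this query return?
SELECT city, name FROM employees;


Projecting columns: city, name

5 rows:
Berlin, Alice
Sydney, Dave
Paris, Carol
Lima, Sam
Seoul, Grace


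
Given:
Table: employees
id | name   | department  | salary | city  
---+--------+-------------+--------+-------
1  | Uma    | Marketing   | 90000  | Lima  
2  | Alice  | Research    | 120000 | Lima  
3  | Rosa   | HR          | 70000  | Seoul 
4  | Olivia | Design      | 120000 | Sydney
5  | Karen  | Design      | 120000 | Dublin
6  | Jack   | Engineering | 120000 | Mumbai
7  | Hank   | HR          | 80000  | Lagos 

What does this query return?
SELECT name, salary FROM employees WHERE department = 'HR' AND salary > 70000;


Filtering: department = 'HR' AND salary > 70000
Matching: 1 rows

1 rows:
Hank, 80000


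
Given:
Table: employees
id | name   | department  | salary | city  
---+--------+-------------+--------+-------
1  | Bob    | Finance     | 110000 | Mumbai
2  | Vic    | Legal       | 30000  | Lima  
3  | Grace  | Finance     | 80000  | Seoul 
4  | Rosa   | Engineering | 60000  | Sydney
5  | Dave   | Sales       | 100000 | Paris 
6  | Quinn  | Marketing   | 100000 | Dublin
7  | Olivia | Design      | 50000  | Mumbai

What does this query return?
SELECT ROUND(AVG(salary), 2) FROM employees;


SUM(salary) = 530000
COUNT = 7
ROUND(AVG, 2) = ROUND(530000 / 7, 2) = 75714.29

75714.29


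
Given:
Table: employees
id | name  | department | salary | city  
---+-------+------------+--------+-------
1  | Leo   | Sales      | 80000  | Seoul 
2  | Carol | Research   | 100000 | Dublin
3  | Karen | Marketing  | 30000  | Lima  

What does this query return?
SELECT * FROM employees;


SELECT * returns all 3 rows with all columns

3 rows:
1, Leo, Sales, 80000, Seoul
2, Carol, Research, 100000, Dublin
3, Karen, Marketing, 30000, Lima


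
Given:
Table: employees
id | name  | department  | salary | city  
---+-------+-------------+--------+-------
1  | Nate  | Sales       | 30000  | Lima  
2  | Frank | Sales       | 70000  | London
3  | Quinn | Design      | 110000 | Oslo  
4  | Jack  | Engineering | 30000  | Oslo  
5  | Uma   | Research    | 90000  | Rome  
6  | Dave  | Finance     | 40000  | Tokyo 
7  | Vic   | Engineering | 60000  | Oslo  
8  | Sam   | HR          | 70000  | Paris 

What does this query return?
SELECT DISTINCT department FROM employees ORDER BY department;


All 'department' values (row order): Sales, Sales, Design, Engineering, Research, Finance, Engineering, HR
Removing duplicates leaves 6 unique value(s).

6 values:
Design
Engineering
Finance
HR
Research
Sales


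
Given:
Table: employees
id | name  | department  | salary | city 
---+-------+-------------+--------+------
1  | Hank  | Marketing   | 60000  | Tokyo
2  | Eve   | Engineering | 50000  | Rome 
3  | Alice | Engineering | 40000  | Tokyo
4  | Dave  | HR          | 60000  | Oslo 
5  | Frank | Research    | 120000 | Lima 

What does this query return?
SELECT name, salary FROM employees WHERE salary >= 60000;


Filtering: salary >= 60000
Matching: 3 rows

3 rows:
Hank, 60000
Dave, 60000
Frank, 120000


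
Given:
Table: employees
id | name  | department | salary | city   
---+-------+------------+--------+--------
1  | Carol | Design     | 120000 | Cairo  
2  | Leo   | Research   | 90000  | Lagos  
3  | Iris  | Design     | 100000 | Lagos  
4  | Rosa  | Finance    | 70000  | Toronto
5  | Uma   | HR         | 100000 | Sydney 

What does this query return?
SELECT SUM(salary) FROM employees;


SUM(salary) = 120000 + 90000 + 100000 + 70000 + 100000 = 480000

480000


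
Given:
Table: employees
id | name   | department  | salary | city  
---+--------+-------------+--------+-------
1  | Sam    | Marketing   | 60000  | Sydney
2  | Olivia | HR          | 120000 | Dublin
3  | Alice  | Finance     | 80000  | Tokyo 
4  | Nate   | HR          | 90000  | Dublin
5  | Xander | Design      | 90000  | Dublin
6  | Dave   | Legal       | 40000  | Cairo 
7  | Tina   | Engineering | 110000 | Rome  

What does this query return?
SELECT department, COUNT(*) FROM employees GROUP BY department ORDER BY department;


Assigning each row to its department group:
  Sam -> Marketing
  Olivia -> HR
  Alice -> Finance
  Nate -> HR
  Xander -> Design
  Dave -> Legal
  Tina -> Engineering


6 groups:
Design, 1
Engineering, 1
Finance, 1
HR, 2
Legal, 1
Marketing, 1


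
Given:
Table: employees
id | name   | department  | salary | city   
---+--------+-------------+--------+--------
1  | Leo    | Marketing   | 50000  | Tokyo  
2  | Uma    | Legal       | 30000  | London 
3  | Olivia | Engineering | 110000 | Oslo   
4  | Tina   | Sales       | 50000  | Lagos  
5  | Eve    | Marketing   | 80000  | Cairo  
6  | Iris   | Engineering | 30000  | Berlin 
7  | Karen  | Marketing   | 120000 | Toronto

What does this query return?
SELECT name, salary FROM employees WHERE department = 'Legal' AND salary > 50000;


Filtering: department = 'Legal' AND salary > 50000
Matching: 0 rows

Empty result set (0 rows)


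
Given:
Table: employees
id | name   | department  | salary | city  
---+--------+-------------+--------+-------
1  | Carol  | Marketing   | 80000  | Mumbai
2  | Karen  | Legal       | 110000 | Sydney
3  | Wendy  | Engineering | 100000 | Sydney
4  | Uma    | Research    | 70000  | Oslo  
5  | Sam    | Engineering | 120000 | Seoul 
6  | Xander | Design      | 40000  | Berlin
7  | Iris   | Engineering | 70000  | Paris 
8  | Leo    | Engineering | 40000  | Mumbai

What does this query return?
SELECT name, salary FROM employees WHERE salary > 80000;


Filtering: salary > 80000
Matching: 3 rows

3 rows:
Karen, 110000
Wendy, 100000
Sam, 120000


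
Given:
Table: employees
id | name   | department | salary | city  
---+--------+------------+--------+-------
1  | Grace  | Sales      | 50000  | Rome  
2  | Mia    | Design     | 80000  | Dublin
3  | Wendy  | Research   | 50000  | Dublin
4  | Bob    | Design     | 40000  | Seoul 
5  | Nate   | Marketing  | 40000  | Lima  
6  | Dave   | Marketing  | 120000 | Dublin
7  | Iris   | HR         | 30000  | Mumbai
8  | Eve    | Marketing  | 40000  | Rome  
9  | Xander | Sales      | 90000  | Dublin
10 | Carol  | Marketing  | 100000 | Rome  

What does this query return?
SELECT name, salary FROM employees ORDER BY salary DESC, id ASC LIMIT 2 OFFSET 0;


Sort by salary DESC (id ASC tiebreak), then skip 0 and take 2
Rows 1 through 2

2 rows:
Dave, 120000
Carol, 100000


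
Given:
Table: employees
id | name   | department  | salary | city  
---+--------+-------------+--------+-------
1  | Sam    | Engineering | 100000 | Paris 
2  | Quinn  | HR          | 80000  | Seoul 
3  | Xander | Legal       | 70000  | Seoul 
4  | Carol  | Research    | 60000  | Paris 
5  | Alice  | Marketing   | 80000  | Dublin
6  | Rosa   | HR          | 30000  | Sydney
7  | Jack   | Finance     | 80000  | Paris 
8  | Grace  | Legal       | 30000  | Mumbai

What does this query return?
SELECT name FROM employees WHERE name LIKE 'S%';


LIKE 'S%' matches names starting with 'S'
Matching: 1

1 rows:
Sam


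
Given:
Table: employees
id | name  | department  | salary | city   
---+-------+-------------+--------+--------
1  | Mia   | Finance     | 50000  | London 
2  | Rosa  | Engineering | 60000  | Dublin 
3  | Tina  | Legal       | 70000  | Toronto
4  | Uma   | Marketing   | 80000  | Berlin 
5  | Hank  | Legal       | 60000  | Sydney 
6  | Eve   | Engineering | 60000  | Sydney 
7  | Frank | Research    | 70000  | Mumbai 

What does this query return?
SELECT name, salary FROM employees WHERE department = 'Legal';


Filtering: department = 'Legal'
Matching rows: 2

2 rows:
Tina, 70000
Hank, 60000


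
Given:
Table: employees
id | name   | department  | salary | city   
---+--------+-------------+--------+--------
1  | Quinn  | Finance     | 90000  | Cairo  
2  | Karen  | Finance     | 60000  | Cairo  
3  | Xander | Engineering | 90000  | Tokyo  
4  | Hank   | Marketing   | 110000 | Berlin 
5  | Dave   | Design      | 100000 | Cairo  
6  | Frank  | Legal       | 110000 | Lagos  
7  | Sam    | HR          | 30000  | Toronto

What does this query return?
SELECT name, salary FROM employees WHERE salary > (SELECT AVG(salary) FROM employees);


Subquery: AVG(salary) = 84285.71
Filtering: salary > 84285.71
  Quinn (90000) -> MATCH
  Xander (90000) -> MATCH
  Hank (110000) -> MATCH
  Dave (100000) -> MATCH
  Frank (110000) -> MATCH


5 rows:
Quinn, 90000
Xander, 90000
Hank, 110000
Dave, 100000
Frank, 110000


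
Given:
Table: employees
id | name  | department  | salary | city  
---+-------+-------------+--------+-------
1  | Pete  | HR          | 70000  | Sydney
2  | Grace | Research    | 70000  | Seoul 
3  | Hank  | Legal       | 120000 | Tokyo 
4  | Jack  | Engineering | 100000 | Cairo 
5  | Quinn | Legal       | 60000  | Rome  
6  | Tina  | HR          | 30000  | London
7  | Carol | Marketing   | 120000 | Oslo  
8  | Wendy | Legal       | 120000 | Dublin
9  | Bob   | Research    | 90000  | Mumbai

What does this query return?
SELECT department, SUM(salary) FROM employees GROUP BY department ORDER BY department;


Summing salary within each department:
  Engineering: 100000 = 100000
  HR: 70000 + 30000 = 100000
  Legal: 120000 + 60000 + 120000 = 300000
  Marketing: 120000 = 120000
  Research: 70000 + 90000 = 160000


5 groups:
Engineering, 100000
HR, 100000
Legal, 300000
Marketing, 120000
Research, 160000


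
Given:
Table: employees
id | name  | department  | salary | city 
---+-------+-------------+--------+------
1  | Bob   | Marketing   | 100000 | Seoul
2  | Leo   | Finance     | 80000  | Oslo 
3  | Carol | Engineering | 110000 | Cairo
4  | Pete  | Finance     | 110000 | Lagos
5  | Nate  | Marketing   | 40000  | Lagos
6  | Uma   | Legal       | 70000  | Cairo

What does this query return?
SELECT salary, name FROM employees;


Projecting columns: salary, name

6 rows:
100000, Bob
80000, Leo
110000, Carol
110000, Pete
40000, Nate
70000, Uma


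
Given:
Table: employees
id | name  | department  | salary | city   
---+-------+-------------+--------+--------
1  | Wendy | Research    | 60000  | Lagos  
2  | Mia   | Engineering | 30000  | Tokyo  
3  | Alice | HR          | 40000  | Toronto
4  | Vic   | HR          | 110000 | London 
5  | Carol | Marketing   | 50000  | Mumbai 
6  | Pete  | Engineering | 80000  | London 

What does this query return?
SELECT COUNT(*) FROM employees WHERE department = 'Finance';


Counting rows where department = 'Finance'


0


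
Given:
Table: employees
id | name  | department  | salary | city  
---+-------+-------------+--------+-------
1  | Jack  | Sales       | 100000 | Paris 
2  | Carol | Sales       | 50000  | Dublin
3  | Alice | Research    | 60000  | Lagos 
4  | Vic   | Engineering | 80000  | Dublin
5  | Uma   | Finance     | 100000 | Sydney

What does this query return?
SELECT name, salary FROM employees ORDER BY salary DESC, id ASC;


Sorting by salary DESC, then id ASC for ties

5 rows:
Jack, 100000
Uma, 100000
Vic, 80000
Alice, 60000
Carol, 50000


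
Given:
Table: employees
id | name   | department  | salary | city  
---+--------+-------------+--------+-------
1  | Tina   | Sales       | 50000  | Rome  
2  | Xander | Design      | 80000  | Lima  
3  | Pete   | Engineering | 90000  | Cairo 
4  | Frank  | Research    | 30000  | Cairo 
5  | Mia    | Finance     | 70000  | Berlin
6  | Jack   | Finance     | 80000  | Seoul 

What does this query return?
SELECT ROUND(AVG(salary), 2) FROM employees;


SUM(salary) = 400000
COUNT = 6
ROUND(AVG, 2) = ROUND(400000 / 6, 2) = 66666.67

66666.67


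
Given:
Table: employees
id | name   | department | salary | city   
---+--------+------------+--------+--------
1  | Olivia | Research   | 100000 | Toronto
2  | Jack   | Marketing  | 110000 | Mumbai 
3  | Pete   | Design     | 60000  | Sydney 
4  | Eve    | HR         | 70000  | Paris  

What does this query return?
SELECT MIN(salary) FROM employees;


Salaries: 100000, 110000, 60000, 70000
MIN = 60000

60000


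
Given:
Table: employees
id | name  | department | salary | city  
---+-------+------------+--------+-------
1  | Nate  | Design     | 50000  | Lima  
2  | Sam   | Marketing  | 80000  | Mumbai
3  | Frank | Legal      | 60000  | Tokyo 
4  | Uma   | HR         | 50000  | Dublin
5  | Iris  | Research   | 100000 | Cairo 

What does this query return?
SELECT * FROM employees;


SELECT * returns all 5 rows with all columns

5 rows:
1, Nate, Design, 50000, Lima
2, Sam, Marketing, 80000, Mumbai
3, Frank, Legal, 60000, Tokyo
4, Uma, HR, 50000, Dublin
5, Iris, Research, 100000, Cairo


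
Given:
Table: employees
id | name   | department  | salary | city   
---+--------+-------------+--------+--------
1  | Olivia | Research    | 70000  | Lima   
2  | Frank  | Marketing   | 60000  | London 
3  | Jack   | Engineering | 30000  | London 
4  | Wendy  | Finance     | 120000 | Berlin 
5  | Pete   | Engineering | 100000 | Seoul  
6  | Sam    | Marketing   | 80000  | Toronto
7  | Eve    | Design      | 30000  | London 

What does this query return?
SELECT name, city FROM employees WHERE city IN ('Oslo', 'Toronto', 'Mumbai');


Filtering: city IN ('Oslo', 'Toronto', 'Mumbai')
Matching: 1 rows

1 rows:
Sam, Toronto


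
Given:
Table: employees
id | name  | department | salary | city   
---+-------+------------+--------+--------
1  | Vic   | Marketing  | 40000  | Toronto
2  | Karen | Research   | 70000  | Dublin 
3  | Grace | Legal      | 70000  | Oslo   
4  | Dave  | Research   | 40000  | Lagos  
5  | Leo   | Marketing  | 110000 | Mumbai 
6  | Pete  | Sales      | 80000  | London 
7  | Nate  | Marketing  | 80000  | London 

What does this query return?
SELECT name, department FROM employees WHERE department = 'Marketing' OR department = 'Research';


Filtering: department = 'Marketing' OR 'Research'
Matching: 5 rows

5 rows:
Vic, Marketing
Karen, Research
Dave, Research
Leo, Marketing
Nate, Marketing


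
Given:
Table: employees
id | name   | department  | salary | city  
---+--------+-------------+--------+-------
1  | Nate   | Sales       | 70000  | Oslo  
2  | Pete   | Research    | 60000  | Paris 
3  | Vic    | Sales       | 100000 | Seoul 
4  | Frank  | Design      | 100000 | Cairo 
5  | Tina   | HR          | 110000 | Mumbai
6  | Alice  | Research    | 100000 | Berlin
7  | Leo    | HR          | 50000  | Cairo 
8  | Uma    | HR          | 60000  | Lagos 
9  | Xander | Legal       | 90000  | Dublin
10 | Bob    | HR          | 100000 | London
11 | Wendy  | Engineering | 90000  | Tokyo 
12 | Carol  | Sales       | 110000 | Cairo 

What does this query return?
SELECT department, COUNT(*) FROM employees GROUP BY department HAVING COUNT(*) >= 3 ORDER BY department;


Groups with count >= 3:
  HR: 4 -> PASS
  Sales: 3 -> PASS
  Design: 1 -> filtered out
  Engineering: 1 -> filtered out
  Legal: 1 -> filtered out
  Research: 2 -> filtered out


2 groups:
HR, 4
Sales, 3


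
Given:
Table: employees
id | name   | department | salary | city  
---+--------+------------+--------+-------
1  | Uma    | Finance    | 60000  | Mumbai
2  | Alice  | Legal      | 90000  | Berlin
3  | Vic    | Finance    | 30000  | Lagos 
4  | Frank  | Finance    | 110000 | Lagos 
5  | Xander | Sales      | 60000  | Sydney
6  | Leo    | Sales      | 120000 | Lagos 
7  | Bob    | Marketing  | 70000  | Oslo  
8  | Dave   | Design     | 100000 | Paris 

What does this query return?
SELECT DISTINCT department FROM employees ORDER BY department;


All 'department' values (row order): Finance, Legal, Finance, Finance, Sales, Sales, Marketing, Design
Removing duplicates leaves 5 unique value(s).

5 values:
Design
Finance
Legal
Marketing
Sales


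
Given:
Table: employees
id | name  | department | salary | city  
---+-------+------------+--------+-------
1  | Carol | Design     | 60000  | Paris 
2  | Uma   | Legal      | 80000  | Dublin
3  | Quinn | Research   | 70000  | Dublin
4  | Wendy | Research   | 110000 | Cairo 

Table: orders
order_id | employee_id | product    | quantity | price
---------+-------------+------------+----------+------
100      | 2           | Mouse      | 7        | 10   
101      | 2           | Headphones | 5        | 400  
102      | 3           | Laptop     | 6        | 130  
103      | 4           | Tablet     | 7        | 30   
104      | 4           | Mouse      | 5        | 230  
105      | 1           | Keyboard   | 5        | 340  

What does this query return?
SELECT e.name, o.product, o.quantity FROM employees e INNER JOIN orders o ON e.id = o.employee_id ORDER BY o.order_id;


Joining employees.id = orders.employee_id:
  employee Uma (id=2) -> order Mouse
  employee Uma (id=2) -> order Headphones
  employee Quinn (id=3) -> order Laptop
  employee Wendy (id=4) -> order Tablet
  employee Wendy (id=4) -> order Mouse
  employee Carol (id=1) -> order Keyboard


6 rows:
Uma, Mouse, 7
Uma, Headphones, 5
Quinn, Laptop, 6
Wendy, Tablet, 7
Wendy, Mouse, 5
Carol, Keyboard, 5


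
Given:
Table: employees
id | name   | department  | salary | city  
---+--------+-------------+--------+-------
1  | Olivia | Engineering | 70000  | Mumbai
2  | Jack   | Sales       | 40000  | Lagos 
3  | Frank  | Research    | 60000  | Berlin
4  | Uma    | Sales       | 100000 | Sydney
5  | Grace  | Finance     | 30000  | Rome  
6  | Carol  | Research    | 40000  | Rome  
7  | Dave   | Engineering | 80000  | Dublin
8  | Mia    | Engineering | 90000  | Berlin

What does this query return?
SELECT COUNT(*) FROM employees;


COUNT(*) counts all rows

8


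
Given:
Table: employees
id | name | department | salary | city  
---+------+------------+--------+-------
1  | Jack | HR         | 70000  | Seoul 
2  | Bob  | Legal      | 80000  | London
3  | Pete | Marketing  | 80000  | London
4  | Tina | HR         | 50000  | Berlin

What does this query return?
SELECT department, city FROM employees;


Projecting columns: department, city

4 rows:
HR, Seoul
Legal, London
Marketing, London
HR, Berlin


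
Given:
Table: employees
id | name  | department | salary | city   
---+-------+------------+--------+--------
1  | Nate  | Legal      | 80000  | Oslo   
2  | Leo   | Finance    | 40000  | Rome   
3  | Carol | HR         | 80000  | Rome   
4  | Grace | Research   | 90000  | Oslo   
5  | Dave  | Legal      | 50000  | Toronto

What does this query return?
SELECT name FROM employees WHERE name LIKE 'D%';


LIKE 'D%' matches names starting with 'D'
Matching: 1

1 rows:
Dave


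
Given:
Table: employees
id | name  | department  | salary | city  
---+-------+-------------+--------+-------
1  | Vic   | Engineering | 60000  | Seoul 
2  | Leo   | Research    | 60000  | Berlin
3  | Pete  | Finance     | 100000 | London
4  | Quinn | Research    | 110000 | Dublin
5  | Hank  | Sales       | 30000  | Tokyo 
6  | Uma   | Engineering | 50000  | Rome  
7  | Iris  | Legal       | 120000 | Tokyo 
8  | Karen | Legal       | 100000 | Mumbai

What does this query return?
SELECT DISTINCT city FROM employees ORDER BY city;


All 'city' values (row order): Seoul, Berlin, London, Dublin, Tokyo, Rome, Tokyo, Mumbai
Removing duplicates leaves 7 unique value(s).

7 values:
Berlin
Dublin
London
Mumbai
Rome
Seoul
Tokyo


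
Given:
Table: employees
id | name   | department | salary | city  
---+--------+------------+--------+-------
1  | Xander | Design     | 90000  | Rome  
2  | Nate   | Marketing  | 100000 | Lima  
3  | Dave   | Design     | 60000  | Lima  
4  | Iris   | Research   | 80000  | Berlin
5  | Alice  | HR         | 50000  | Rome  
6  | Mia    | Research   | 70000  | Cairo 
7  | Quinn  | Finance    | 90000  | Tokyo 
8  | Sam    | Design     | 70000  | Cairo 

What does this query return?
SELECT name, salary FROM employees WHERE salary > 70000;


Filtering: salary > 70000
Matching: 4 rows

4 rows:
Xander, 90000
Nate, 100000
Iris, 80000
Quinn, 90000


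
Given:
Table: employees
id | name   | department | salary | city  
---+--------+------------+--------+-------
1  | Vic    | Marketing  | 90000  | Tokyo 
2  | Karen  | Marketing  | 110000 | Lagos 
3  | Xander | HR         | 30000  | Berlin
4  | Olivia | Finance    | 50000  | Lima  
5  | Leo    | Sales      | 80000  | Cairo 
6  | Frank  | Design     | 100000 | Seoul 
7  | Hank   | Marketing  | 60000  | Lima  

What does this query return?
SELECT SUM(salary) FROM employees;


SUM(salary) = 90000 + 110000 + 30000 + 50000 + 80000 + 100000 + 60000 = 520000

520000


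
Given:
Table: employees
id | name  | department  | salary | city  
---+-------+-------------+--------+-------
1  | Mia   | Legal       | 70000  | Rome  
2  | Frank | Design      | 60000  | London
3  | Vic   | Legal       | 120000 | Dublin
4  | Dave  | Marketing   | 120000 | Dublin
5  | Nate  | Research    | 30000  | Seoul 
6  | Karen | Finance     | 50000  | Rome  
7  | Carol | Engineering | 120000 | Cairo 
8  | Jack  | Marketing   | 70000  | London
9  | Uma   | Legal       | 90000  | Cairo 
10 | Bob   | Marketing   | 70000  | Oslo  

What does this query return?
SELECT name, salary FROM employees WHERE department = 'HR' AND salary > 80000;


Filtering: department = 'HR' AND salary > 80000
Matching: 0 rows

Empty result set (0 rows)


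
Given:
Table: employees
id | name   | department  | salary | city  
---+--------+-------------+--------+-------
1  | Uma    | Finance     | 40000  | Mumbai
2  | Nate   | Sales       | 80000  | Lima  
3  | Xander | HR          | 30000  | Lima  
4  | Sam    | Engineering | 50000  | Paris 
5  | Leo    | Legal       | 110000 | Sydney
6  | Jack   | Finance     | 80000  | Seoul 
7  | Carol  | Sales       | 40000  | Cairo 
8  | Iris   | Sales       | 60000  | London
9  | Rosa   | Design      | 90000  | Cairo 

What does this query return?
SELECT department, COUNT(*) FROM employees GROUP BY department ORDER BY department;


Assigning each row to its department group:
  Uma -> Finance
  Nate -> Sales
  Xander -> HR
  Sam -> Engineering
  Leo -> Legal
  Jack -> Finance
  Carol -> Sales
  Iris -> Sales
  Rosa -> Design


6 groups:
Design, 1
Engineering, 1
Finance, 2
HR, 1
Legal, 1
Sales, 3


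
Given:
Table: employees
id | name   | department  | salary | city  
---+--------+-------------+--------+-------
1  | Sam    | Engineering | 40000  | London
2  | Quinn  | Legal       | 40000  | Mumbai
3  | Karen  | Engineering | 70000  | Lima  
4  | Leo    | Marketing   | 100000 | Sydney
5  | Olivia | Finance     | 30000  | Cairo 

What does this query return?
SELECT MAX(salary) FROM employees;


Salaries: 40000, 40000, 70000, 100000, 30000
MAX = 100000

100000


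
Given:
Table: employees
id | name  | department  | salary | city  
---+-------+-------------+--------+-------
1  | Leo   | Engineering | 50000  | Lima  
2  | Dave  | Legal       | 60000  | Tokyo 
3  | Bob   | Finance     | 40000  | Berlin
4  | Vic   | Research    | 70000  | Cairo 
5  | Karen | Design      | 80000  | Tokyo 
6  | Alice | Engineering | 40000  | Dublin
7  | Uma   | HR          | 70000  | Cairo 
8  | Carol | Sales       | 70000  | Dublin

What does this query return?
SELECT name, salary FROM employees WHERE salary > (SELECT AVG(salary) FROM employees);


Subquery: AVG(salary) = 60000.0
Filtering: salary > 60000.0
  Vic (70000) -> MATCH
  Karen (80000) -> MATCH
  Uma (70000) -> MATCH
  Carol (70000) -> MATCH


4 rows:
Vic, 70000
Karen, 80000
Uma, 70000
Carol, 70000


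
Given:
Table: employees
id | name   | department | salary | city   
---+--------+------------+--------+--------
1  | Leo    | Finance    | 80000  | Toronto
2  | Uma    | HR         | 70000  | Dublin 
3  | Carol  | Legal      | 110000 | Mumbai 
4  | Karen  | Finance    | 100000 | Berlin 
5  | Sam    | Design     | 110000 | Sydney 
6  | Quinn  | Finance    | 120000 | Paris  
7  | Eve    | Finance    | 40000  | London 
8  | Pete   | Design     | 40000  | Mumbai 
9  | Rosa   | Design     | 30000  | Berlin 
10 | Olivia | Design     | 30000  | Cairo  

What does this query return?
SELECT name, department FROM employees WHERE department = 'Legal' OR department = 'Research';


Filtering: department = 'Legal' OR 'Research'
Matching: 1 rows

1 rows:
Carol, Legal


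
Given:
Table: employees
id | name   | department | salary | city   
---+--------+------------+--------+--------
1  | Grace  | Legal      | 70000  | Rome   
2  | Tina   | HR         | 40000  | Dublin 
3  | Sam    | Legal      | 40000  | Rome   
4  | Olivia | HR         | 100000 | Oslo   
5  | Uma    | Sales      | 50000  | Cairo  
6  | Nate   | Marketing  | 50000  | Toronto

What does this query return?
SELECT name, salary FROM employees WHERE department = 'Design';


Filtering: department = 'Design'
Matching rows: 0

Empty result set (0 rows)


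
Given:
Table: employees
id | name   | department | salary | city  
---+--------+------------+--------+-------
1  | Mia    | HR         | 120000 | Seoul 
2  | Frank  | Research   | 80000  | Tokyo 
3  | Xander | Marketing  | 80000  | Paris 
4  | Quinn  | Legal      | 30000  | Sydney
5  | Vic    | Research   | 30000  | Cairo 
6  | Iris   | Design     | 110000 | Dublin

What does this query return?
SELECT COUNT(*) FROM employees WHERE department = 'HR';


Counting rows where department = 'HR'
  Mia -> MATCH


1


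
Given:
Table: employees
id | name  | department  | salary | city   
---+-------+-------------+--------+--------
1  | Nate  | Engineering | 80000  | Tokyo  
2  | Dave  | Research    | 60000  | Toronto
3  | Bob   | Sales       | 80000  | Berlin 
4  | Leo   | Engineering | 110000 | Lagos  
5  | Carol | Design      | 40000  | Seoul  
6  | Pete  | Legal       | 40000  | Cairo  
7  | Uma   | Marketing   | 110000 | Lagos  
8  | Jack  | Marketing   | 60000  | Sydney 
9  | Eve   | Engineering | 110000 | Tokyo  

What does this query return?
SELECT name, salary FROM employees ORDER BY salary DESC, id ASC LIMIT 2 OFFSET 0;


Sort by salary DESC (id ASC tiebreak), then skip 0 and take 2
Rows 1 through 2

2 rows:
Leo, 110000
Uma, 110000


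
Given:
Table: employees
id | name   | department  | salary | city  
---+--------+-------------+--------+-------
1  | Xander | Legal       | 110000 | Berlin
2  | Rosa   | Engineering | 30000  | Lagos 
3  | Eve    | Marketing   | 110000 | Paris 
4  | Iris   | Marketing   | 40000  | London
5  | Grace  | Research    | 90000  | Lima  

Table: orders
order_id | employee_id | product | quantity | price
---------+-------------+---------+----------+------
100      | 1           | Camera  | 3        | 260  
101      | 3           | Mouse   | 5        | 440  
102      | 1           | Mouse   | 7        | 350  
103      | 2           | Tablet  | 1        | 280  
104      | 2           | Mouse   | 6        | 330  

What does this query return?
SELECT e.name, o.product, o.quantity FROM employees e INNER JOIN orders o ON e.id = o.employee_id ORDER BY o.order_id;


Joining employees.id = orders.employee_id:
  employee Xander (id=1) -> order Camera
  employee Eve (id=3) -> order Mouse
  employee Xander (id=1) -> order Mouse
  employee Rosa (id=2) -> order Tablet
  employee Rosa (id=2) -> order Mouse


5 rows:
Xander, Camera, 3
Eve, Mouse, 5
Xander, Mouse, 7
Rosa, Tablet, 1
Rosa, Mouse, 6


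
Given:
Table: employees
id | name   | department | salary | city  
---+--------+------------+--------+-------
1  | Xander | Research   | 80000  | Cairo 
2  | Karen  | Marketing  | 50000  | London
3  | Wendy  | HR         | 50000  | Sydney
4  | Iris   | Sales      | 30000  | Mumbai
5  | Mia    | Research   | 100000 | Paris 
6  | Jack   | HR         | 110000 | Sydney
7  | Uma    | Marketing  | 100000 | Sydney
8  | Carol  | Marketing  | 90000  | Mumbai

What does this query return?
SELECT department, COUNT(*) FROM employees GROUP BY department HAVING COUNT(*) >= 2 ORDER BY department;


Groups with count >= 2:
  HR: 2 -> PASS
  Marketing: 3 -> PASS
  Research: 2 -> PASS
  Sales: 1 -> filtered out


3 groups:
HR, 2
Marketing, 3
Research, 2


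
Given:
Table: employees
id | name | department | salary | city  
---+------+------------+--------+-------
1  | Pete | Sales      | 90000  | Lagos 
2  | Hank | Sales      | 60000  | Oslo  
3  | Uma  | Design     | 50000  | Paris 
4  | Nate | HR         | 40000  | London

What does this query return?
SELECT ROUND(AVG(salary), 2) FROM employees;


SUM(salary) = 240000
COUNT = 4
ROUND(AVG, 2) = ROUND(240000 / 4, 2) = 60000.0

60000.0


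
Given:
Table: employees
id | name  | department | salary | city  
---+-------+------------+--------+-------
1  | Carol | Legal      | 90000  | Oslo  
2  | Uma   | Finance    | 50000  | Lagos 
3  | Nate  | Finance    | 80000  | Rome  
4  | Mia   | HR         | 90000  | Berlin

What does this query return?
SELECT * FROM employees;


SELECT * returns all 4 rows with all columns

4 rows:
1, Carol, Legal, 90000, Oslo
2, Uma, Finance, 50000, Lagos
3, Nate, Finance, 80000, Rome
4, Mia, HR, 90000, Berlin


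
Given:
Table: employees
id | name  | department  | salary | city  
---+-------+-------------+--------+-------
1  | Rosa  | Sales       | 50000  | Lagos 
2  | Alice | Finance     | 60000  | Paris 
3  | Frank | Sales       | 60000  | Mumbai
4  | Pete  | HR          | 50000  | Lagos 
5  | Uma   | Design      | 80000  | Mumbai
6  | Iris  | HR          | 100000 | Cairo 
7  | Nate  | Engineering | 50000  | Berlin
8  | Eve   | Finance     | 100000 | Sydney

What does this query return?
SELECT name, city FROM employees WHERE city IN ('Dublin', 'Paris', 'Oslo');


Filtering: city IN ('Dublin', 'Paris', 'Oslo')
Matching: 1 rows

1 rows:
Alice, Paris


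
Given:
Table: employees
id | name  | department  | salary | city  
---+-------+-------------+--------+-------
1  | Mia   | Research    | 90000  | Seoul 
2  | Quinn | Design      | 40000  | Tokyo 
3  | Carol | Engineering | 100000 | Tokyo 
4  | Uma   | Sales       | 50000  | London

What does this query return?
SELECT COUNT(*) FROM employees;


COUNT(*) counts all rows

4


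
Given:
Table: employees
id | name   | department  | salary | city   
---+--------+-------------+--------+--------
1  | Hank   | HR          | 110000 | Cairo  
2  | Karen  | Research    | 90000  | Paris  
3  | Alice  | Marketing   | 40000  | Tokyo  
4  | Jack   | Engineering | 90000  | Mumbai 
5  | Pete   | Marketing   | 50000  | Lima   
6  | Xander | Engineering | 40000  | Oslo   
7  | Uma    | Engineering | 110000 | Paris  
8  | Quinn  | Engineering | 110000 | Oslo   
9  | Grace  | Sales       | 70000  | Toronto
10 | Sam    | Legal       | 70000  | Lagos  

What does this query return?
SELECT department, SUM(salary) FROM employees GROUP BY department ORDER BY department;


Summing salary within each department:
  Engineering: 90000 + 40000 + 110000 + 110000 = 350000
  HR: 110000 = 110000
  Legal: 70000 = 70000
  Marketing: 40000 + 50000 = 90000
  Research: 90000 = 90000
  Sales: 70000 = 70000


6 groups:
Engineering, 350000
HR, 110000
Legal, 70000
Marketing, 90000
Research, 90000
Sales, 70000


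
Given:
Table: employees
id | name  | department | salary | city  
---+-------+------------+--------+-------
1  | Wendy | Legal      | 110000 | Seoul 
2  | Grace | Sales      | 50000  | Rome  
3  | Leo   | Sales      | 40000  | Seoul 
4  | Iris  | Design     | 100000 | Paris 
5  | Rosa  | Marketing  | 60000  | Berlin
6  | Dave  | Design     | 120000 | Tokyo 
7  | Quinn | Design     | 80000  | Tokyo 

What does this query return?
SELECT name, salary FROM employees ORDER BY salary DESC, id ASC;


Sorting by salary DESC, then id ASC for ties

7 rows:
Dave, 120000
Wendy, 110000
Iris, 100000
Quinn, 80000
Rosa, 60000
Grace, 50000
Leo, 40000


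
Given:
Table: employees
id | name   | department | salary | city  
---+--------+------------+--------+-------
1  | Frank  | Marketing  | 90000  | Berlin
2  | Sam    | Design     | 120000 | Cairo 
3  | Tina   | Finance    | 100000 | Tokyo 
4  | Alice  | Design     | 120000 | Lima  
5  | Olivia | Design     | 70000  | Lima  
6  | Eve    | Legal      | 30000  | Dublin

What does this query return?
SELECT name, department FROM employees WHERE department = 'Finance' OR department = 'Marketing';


Filtering: department = 'Finance' OR 'Marketing'
Matching: 2 rows

2 rows:
Frank, Marketing
Tina, Finance


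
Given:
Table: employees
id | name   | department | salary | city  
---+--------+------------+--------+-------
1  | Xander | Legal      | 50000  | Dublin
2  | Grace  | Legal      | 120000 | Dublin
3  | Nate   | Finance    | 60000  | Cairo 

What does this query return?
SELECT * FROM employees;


SELECT * returns all 3 rows with all columns

3 rows:
1, Xander, Legal, 50000, Dublin
2, Grace, Legal, 120000, Dublin
3, Nate, Finance, 60000, Cairo


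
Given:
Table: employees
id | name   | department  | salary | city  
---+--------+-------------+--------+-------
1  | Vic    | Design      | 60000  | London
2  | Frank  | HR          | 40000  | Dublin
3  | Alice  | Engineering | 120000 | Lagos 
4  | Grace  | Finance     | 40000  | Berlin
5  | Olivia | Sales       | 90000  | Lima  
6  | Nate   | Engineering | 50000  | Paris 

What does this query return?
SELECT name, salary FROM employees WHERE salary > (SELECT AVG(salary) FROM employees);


Subquery: AVG(salary) = 66666.67
Filtering: salary > 66666.67
  Alice (120000) -> MATCH
  Olivia (90000) -> MATCH


2 rows:
Alice, 120000
Olivia, 90000


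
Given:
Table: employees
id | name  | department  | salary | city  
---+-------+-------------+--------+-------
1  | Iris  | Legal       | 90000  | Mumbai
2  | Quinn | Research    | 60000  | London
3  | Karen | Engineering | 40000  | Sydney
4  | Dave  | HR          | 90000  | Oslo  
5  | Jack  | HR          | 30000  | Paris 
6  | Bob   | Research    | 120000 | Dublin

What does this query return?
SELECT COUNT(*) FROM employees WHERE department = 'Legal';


Counting rows where department = 'Legal'
  Iris -> MATCH


1


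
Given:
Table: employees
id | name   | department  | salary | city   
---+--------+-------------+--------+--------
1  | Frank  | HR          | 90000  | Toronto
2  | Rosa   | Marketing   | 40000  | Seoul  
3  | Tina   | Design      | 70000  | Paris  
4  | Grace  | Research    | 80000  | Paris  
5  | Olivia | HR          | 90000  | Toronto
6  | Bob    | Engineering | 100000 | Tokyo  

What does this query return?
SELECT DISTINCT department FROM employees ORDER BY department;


All 'department' values (row order): HR, Marketing, Design, Research, HR, Engineering
Removing duplicates leaves 5 unique value(s).

5 values:
Design
Engineering
HR
Marketing
Research


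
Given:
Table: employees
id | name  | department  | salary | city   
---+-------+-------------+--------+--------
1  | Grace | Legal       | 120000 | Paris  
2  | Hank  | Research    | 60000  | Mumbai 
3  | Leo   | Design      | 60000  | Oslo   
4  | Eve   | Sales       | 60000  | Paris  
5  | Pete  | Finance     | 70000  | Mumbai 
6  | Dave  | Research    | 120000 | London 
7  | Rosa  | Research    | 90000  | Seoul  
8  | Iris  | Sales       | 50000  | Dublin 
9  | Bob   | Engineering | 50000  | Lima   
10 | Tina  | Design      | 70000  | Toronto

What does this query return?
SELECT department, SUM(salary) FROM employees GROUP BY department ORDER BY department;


Summing salary within each department:
  Design: 60000 + 70000 = 130000
  Engineering: 50000 = 50000
  Finance: 70000 = 70000
  Legal: 120000 = 120000
  Research: 60000 + 120000 + 90000 = 270000
  Sales: 60000 + 50000 = 110000


6 groups:
Design, 130000
Engineering, 50000
Finance, 70000
Legal, 120000
Research, 270000
Sales, 110000


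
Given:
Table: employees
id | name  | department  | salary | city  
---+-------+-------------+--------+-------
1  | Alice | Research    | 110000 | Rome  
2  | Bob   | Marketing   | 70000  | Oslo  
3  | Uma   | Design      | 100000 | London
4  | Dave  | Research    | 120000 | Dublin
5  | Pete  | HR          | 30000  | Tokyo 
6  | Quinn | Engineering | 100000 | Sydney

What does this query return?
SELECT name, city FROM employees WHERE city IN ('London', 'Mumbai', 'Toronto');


Filtering: city IN ('London', 'Mumbai', 'Toronto')
Matching: 1 rows

1 rows:
Uma, London


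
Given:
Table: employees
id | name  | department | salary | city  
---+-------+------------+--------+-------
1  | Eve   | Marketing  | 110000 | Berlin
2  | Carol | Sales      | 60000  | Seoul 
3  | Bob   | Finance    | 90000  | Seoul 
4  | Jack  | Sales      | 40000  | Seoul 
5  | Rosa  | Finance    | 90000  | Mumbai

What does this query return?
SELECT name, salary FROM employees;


Projecting columns: name, salary

5 rows:
Eve, 110000
Carol, 60000
Bob, 90000
Jack, 40000
Rosa, 90000


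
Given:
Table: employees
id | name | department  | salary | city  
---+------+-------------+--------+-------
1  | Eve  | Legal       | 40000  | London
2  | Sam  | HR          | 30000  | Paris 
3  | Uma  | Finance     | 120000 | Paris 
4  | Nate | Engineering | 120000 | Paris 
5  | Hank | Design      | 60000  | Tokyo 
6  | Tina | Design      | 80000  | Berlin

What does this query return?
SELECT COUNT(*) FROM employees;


COUNT(*) counts all rows

6


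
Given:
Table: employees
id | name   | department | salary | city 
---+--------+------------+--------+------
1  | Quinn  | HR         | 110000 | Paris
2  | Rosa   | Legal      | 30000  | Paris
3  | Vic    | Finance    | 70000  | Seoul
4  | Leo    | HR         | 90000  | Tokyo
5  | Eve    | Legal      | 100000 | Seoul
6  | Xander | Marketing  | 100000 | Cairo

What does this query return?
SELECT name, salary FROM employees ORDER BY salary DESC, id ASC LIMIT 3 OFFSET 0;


Sort by salary DESC (id ASC tiebreak), then skip 0 and take 3
Rows 1 through 3

3 rows:
Quinn, 110000
Eve, 100000
Xander, 100000


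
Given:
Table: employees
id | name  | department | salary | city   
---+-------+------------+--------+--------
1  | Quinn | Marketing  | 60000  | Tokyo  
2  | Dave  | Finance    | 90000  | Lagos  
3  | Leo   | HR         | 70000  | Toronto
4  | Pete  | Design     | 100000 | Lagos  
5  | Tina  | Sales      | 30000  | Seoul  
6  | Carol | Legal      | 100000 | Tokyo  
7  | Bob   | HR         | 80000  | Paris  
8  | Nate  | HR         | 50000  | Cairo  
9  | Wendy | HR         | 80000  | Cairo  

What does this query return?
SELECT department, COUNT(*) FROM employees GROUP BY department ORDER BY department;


Assigning each row to its department group:
  Quinn -> Marketing
  Dave -> Finance
  Leo -> HR
  Pete -> Design
  Tina -> Sales
  Carol -> Legal
  Bob -> HR
  Nate -> HR
  Wendy -> HR


6 groups:
Design, 1
Finance, 1
HR, 4
Legal, 1
Marketing, 1
Sales, 1


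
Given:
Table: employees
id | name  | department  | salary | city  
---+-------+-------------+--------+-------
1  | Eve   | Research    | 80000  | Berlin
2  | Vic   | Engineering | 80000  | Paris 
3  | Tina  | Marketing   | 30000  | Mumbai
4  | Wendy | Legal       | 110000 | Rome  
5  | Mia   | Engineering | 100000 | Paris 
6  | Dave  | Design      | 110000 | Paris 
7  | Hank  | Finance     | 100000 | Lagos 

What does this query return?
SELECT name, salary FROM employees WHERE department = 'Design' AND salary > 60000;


Filtering: department = 'Design' AND salary > 60000
Matching: 1 rows

1 rows:
Dave, 110000
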